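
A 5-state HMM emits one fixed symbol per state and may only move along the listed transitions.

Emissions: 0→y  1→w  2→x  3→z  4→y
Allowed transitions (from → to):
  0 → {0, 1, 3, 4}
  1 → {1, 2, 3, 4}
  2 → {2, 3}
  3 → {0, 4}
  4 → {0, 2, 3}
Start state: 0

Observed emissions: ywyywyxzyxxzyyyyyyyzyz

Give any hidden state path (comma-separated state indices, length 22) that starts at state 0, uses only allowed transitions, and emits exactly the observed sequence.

  pos 0: y in {0,4}, choose 0; start
  pos 1: w in {1}, choose 1; 0->1 ok
  pos 2: y in {0,4}, choose 4; 1->4 ok
  pos 3: y in {0,4}, choose 0; 4->0 ok
  pos 4: w in {1}, choose 1; 0->1 ok
  pos 5: y in {0,4}, choose 4; 1->4 ok
  pos 6: x in {2}, choose 2; 4->2 ok
  pos 7: z in {3}, choose 3; 2->3 ok
  pos 8: y in {0,4}, choose 4; 3->4 ok
  pos 9: x in {2}, choose 2; 4->2 ok
  pos 10: x in {2}, choose 2; 2->2 ok
  pos 11: z in {3}, choose 3; 2->3 ok
  pos 12: y in {0,4}, choose 0; 3->0 ok
  pos 13: y in {0,4}, choose 0; 0->0 ok
  pos 14: y in {0,4}, choose 0; 0->0 ok
  pos 15: y in {0,4}, choose 0; 0->0 ok
  pos 16: y in {0,4}, choose 0; 0->0 ok
  pos 17: y in {0,4}, choose 0; 0->0 ok
  pos 18: y in {0,4}, choose 4; 0->4 ok
  pos 19: z in {3}, choose 3; 4->3 ok
  pos 20: y in {0,4}, choose 0; 3->0 ok
  pos 21: z in {3}, choose 3; 0->3 ok

0,1,4,0,1,4,2,3,4,2,2,3,0,0,0,0,0,0,4,3,0,3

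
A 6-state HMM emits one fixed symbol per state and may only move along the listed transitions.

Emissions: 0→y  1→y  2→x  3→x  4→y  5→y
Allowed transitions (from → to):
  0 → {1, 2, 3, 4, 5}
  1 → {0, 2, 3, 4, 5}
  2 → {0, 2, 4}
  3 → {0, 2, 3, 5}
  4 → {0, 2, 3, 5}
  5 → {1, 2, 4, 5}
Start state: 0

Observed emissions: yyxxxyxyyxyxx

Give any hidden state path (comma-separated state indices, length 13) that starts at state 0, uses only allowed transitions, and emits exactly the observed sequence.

  pos 0: y in {0,1,4,5}, choose 0; start
  pos 1: y in {0,1,4,5}, choose 4; 0->4 ok
  pos 2: x in {2,3}, choose 3; 4->3 ok
  pos 3: x in {2,3}, choose 2; 3->2 ok
  pos 4: x in {2,3}, choose 2; 2->2 ok
  pos 5: y in {0,1,4,5}, choose 4; 2->4 ok
  pos 6: x in {2,3}, choose 3; 4->3 ok
  pos 7: y in {0,1,4,5}, choose 5; 3->5 ok
  pos 8: y in {0,1,4,5}, choose 4; 5->4 ok
  pos 9: x in {2,3}, choose 3; 4->3 ok
  pos 10: y in {0,1,4,5}, choose 0; 3->0 ok
  pos 11: x in {2,3}, choose 2; 0->2 ok
  pos 12: x in {2,3}, choose 2; 2->2 ok

0,4,3,2,2,4,3,5,4,3,0,2,2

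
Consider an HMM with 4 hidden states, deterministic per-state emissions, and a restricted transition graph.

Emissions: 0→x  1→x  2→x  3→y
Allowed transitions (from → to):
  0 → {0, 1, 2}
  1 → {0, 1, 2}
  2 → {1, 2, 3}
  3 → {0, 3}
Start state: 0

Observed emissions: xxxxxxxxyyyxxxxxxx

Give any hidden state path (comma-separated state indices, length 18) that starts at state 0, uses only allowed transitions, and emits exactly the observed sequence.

0,0,1,2,1,2,2,2,3,3,3,0,0,1,0,1,0,1

  pos 0: x in {0,1,2}, choose 0; start
  pos 1: x in {0,1,2}, choose 0; 0->0 ok
  pos 2: x in {0,1,2}, choose 1; 0->1 ok
  pos 3: x in {0,1,2}, choose 2; 1->2 ok
  pos 4: x in {0,1,2}, choose 1; 2->1 ok
  pos 5: x in {0,1,2}, choose 2; 1->2 ok
  pos 6: x in {0,1,2}, choose 2; 2->2 ok
  pos 7: x in {0,1,2}, choose 2; 2->2 ok
  pos 8: y in {3}, choose 3; 2->3 ok
  pos 9: y in {3}, choose 3; 3->3 ok
  pos 10: y in {3}, choose 3; 3->3 ok
  pos 11: x in {0,1,2}, choose 0; 3->0 ok
  pos 12: x in {0,1,2}, choose 0; 0->0 ok
  pos 13: x in {0,1,2}, choose 1; 0->1 ok
  pos 14: x in {0,1,2}, choose 0; 1->0 ok
  pos 15: x in {0,1,2}, choose 1; 0->1 ok
  pos 16: x in {0,1,2}, choose 0; 1->0 ok
  pos 17: x in {0,1,2}, choose 1; 0->1 ok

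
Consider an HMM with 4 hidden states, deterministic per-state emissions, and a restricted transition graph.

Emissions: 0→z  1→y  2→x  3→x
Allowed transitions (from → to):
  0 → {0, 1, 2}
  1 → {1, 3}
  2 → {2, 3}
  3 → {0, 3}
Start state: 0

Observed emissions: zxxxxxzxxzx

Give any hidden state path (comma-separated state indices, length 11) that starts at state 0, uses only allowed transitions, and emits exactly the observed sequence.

0,2,2,3,3,3,0,2,3,0,2

  0: obs=z cand={0} pick 0 [start]
  1: obs=x cand={2,3} pick 2 [0->2 ok]
  2: obs=x cand={2,3} pick 2 [2->2 ok]
  3: obs=x cand={2,3} pick 3 [2->3 ok]
  4: obs=x cand={2,3} pick 3 [3->3 ok]
  5: obs=x cand={2,3} pick 3 [3->3 ok]
  6: obs=z cand={0} pick 0 [3->0 ok]
  7: obs=x cand={2,3} pick 2 [0->2 ok]
  8: obs=x cand={2,3} pick 3 [2->3 ok]
  9: obs=z cand={0} pick 0 [3->0 ok]
  10: obs=x cand={2,3} pick 2 [0->2 ok]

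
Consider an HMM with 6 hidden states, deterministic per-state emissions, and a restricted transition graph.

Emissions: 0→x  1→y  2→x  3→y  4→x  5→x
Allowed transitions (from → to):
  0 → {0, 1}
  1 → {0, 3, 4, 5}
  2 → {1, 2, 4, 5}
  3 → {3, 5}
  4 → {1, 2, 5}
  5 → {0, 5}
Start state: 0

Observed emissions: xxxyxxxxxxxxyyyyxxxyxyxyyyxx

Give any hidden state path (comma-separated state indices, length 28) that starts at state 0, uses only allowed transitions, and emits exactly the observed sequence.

  t0 'x' -> {0,2,4,5}, take 0 (start)
  t1 'x' -> {0,2,4,5}, take 0 (0->0 ok)
  t2 'x' -> {0,2,4,5}, take 0 (0->0 ok)
  t3 'y' -> {1,3}, take 1 (0->1 ok)
  t4 'x' -> {0,2,4,5}, take 4 (1->4 ok)
  t5 'x' -> {0,2,4,5}, take 2 (4->2 ok)
  t6 'x' -> {0,2,4,5}, take 4 (2->4 ok)
  t7 'x' -> {0,2,4,5}, take 2 (4->2 ok)
  t8 'x' -> {0,2,4,5}, take 2 (2->2 ok)
  t9 'x' -> {0,2,4,5}, take 4 (2->4 ok)
  t10 'x' -> {0,2,4,5}, take 5 (4->5 ok)
  t11 'x' -> {0,2,4,5}, take 0 (5->0 ok)
  t12 'y' -> {1,3}, take 1 (0->1 ok)
  t13 'y' -> {1,3}, take 3 (1->3 ok)
  t14 'y' -> {1,3}, take 3 (3->3 ok)
  t15 'y' -> {1,3}, take 3 (3->3 ok)
  t16 'x' -> {0,2,4,5}, take 5 (3->5 ok)
  t17 'x' -> {0,2,4,5}, take 0 (5->0 ok)
  t18 'x' -> {0,2,4,5}, take 0 (0->0 ok)
  t19 'y' -> {1,3}, take 1 (0->1 ok)
  t20 'x' -> {0,2,4,5}, take 4 (1->4 ok)
  t21 'y' -> {1,3}, take 1 (4->1 ok)
  t22 'x' -> {0,2,4,5}, take 0 (1->0 ok)
  t23 'y' -> {1,3}, take 1 (0->1 ok)
  t24 'y' -> {1,3}, take 3 (1->3 ok)
  t25 'y' -> {1,3}, take 3 (3->3 ok)
  t26 'x' -> {0,2,4,5}, take 5 (3->5 ok)
  t27 'x' -> {0,2,4,5}, take 5 (5->5 ok)

0,0,0,1,4,2,4,2,2,4,5,0,1,3,3,3,5,0,0,1,4,1,0,1,3,3,5,5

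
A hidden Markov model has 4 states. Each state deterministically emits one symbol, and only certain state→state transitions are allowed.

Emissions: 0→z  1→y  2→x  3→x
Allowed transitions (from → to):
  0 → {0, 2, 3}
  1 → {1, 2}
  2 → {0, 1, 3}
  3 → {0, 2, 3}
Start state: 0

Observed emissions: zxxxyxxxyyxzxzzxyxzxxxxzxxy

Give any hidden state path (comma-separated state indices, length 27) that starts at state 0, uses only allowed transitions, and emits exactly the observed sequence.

  pos 0: z in {0}, choose 0; start
  pos 1: x in {2,3}, choose 2; 0->2 ok
  pos 2: x in {2,3}, choose 3; 2->3 ok
  pos 3: x in {2,3}, choose 2; 3->2 ok
  pos 4: y in {1}, choose 1; 2->1 ok
  pos 5: x in {2,3}, choose 2; 1->2 ok
  pos 6: x in {2,3}, choose 3; 2->3 ok
  pos 7: x in {2,3}, choose 2; 3->2 ok
  pos 8: y in {1}, choose 1; 2->1 ok
  pos 9: y in {1}, choose 1; 1->1 ok
  pos 10: x in {2,3}, choose 2; 1->2 ok
  pos 11: z in {0}, choose 0; 2->0 ok
  pos 12: x in {2,3}, choose 2; 0->2 ok
  pos 13: z in {0}, choose 0; 2->0 ok
  pos 14: z in {0}, choose 0; 0->0 ok
  pos 15: x in {2,3}, choose 2; 0->2 ok
  pos 16: y in {1}, choose 1; 2->1 ok
  pos 17: x in {2,3}, choose 2; 1->2 ok
  pos 18: z in {0}, choose 0; 2->0 ok
  pos 19: x in {2,3}, choose 3; 0->3 ok
  pos 20: x in {2,3}, choose 3; 3->3 ok
  pos 21: x in {2,3}, choose 3; 3->3 ok
  pos 22: x in {2,3}, choose 2; 3->2 ok
  pos 23: z in {0}, choose 0; 2->0 ok
  pos 24: x in {2,3}, choose 3; 0->3 ok
  pos 25: x in {2,3}, choose 2; 3->2 ok
  pos 26: y in {1}, choose 1; 2->1 ok

0,2,3,2,1,2,3,2,1,1,2,0,2,0,0,2,1,2,0,3,3,3,2,0,3,2,1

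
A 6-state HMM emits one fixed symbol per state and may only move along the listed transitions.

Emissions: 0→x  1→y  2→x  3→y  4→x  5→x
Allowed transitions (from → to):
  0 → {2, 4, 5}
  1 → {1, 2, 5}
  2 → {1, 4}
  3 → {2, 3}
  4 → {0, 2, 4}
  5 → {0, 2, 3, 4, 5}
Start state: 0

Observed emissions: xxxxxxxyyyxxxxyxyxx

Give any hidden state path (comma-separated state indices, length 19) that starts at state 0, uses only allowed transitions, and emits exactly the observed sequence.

0,5,0,5,0,5,5,3,3,3,2,4,4,2,1,2,1,5,4

  [0] x  {0,2,4,5}  => 0  start
  [1] x  {0,2,4,5}  => 5  0->5 ok
  [2] x  {0,2,4,5}  => 0  5->0 ok
  [3] x  {0,2,4,5}  => 5  0->5 ok
  [4] x  {0,2,4,5}  => 0  5->0 ok
  [5] x  {0,2,4,5}  => 5  0->5 ok
  [6] x  {0,2,4,5}  => 5  5->5 ok
  [7] y  {1,3}  => 3  5->3 ok
  [8] y  {1,3}  => 3  3->3 ok
  [9] y  {1,3}  => 3  3->3 ok
  [10] x  {0,2,4,5}  => 2  3->2 ok
  [11] x  {0,2,4,5}  => 4  2->4 ok
  [12] x  {0,2,4,5}  => 4  4->4 ok
  [13] x  {0,2,4,5}  => 2  4->2 ok
  [14] y  {1,3}  => 1  2->1 ok
  [15] x  {0,2,4,5}  => 2  1->2 ok
  [16] y  {1,3}  => 1  2->1 ok
  [17] x  {0,2,4,5}  => 5  1->5 ok
  [18] x  {0,2,4,5}  => 4  5->4 ok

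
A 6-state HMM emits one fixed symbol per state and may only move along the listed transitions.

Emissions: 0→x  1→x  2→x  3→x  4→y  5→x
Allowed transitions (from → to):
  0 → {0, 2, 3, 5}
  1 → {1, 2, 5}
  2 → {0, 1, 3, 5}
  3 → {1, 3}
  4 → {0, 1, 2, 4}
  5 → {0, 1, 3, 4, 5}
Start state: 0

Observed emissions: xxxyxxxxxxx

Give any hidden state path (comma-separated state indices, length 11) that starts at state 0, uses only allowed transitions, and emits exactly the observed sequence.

0,0,5,4,1,1,1,2,3,1,2

  pos 0: x in {0,1,2,3,5}, choose 0; start
  pos 1: x in {0,1,2,3,5}, choose 0; 0->0 ok
  pos 2: x in {0,1,2,3,5}, choose 5; 0->5 ok
  pos 3: y in {4}, choose 4; 5->4 ok
  pos 4: x in {0,1,2,3,5}, choose 1; 4->1 ok
  pos 5: x in {0,1,2,3,5}, choose 1; 1->1 ok
  pos 6: x in {0,1,2,3,5}, choose 1; 1->1 ok
  pos 7: x in {0,1,2,3,5}, choose 2; 1->2 ok
  pos 8: x in {0,1,2,3,5}, choose 3; 2->3 ok
  pos 9: x in {0,1,2,3,5}, choose 1; 3->1 ok
  pos 10: x in {0,1,2,3,5}, choose 2; 1->2 ok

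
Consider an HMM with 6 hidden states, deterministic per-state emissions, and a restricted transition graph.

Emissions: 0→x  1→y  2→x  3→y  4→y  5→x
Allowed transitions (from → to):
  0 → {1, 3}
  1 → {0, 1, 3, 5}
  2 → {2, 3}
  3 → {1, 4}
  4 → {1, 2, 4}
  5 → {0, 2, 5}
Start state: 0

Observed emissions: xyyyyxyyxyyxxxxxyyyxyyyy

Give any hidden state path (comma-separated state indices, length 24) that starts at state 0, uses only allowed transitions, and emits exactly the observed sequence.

  pos 0: x in {0,2,5}, choose 0; start
  pos 1: y in {1,3,4}, choose 3; 0->3 ok
  pos 2: y in {1,3,4}, choose 1; 3->1 ok
  pos 3: y in {1,3,4}, choose 3; 1->3 ok
  pos 4: y in {1,3,4}, choose 1; 3->1 ok
  pos 5: x in {0,2,5}, choose 0; 1->0 ok
  pos 6: y in {1,3,4}, choose 3; 0->3 ok
  pos 7: y in {1,3,4}, choose 1; 3->1 ok
  pos 8: x in {0,2,5}, choose 0; 1->0 ok
  pos 9: y in {1,3,4}, choose 3; 0->3 ok
  pos 10: y in {1,3,4}, choose 4; 3->4 ok
  pos 11: x in {0,2,5}, choose 2; 4->2 ok
  pos 12: x in {0,2,5}, choose 2; 2->2 ok
  pos 13: x in {0,2,5}, choose 2; 2->2 ok
  pos 14: x in {0,2,5}, choose 2; 2->2 ok
  pos 15: x in {0,2,5}, choose 2; 2->2 ok
  pos 16: y in {1,3,4}, choose 3; 2->3 ok
  pos 17: y in {1,3,4}, choose 4; 3->4 ok
  pos 18: y in {1,3,4}, choose 4; 4->4 ok
  pos 19: x in {0,2,5}, choose 2; 4->2 ok
  pos 20: y in {1,3,4}, choose 3; 2->3 ok
  pos 21: y in {1,3,4}, choose 1; 3->1 ok
  pos 22: y in {1,3,4}, choose 1; 1->1 ok
  pos 23: y in {1,3,4}, choose 1; 1->1 ok

0,3,1,3,1,0,3,1,0,3,4,2,2,2,2,2,3,4,4,2,3,1,1,1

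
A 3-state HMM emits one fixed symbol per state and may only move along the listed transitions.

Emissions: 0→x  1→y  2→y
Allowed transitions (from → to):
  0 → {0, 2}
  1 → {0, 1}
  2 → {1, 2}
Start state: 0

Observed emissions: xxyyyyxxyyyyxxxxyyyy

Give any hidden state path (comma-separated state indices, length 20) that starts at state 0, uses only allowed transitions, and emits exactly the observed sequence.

0,0,2,1,1,1,0,0,2,2,2,1,0,0,0,0,2,2,2,2

  0: obs=x cand={0} pick 0 [start]
  1: obs=x cand={0} pick 0 [0->0 ok]
  2: obs=y cand={1,2} pick 2 [0->2 ok]
  3: obs=y cand={1,2} pick 1 [2->1 ok]
  4: obs=y cand={1,2} pick 1 [1->1 ok]
  5: obs=y cand={1,2} pick 1 [1->1 ok]
  6: obs=x cand={0} pick 0 [1->0 ok]
  7: obs=x cand={0} pick 0 [0->0 ok]
  8: obs=y cand={1,2} pick 2 [0->2 ok]
  9: obs=y cand={1,2} pick 2 [2->2 ok]
  10: obs=y cand={1,2} pick 2 [2->2 ok]
  11: obs=y cand={1,2} pick 1 [2->1 ok]
  12: obs=x cand={0} pick 0 [1->0 ok]
  13: obs=x cand={0} pick 0 [0->0 ok]
  14: obs=x cand={0} pick 0 [0->0 ok]
  15: obs=x cand={0} pick 0 [0->0 ok]
  16: obs=y cand={1,2} pick 2 [0->2 ok]
  17: obs=y cand={1,2} pick 2 [2->2 ok]
  18: obs=y cand={1,2} pick 2 [2->2 ok]
  19: obs=y cand={1,2} pick 2 [2->2 ok]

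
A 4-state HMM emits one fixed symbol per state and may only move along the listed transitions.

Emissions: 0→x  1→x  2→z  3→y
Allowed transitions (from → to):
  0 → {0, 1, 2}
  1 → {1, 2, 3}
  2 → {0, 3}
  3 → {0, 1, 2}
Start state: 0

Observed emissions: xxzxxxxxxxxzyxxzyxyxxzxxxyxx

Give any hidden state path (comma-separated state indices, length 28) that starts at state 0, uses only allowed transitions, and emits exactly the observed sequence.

0,1,2,0,0,0,0,0,0,0,1,2,3,0,0,2,3,1,3,1,1,2,0,0,1,3,1,1

  0: obs=x cand={0,1} pick 0 [start]
  1: obs=x cand={0,1} pick 1 [0->1 ok]
  2: obs=z cand={2} pick 2 [1->2 ok]
  3: obs=x cand={0,1} pick 0 [2->0 ok]
  4: obs=x cand={0,1} pick 0 [0->0 ok]
  5: obs=x cand={0,1} pick 0 [0->0 ok]
  6: obs=x cand={0,1} pick 0 [0->0 ok]
  7: obs=x cand={0,1} pick 0 [0->0 ok]
  8: obs=x cand={0,1} pick 0 [0->0 ok]
  9: obs=x cand={0,1} pick 0 [0->0 ok]
  10: obs=x cand={0,1} pick 1 [0->1 ok]
  11: obs=z cand={2} pick 2 [1->2 ok]
  12: obs=y cand={3} pick 3 [2->3 ok]
  13: obs=x cand={0,1} pick 0 [3->0 ok]
  14: obs=x cand={0,1} pick 0 [0->0 ok]
  15: obs=z cand={2} pick 2 [0->2 ok]
  16: obs=y cand={3} pick 3 [2->3 ok]
  17: obs=x cand={0,1} pick 1 [3->1 ok]
  18: obs=y cand={3} pick 3 [1->3 ok]
  19: obs=x cand={0,1} pick 1 [3->1 ok]
  20: obs=x cand={0,1} pick 1 [1->1 ok]
  21: obs=z cand={2} pick 2 [1->2 ok]
  22: obs=x cand={0,1} pick 0 [2->0 ok]
  23: obs=x cand={0,1} pick 0 [0->0 ok]
  24: obs=x cand={0,1} pick 1 [0->1 ok]
  25: obs=y cand={3} pick 3 [1->3 ok]
  26: obs=x cand={0,1} pick 1 [3->1 ok]
  27: obs=x cand={0,1} pick 1 [1->1 ok]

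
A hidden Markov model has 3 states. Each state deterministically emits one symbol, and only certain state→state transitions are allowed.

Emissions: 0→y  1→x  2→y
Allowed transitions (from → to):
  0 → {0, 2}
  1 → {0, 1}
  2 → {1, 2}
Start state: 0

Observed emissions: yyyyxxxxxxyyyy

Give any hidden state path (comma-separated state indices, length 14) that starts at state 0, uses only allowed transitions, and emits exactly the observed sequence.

0,0,0,2,1,1,1,1,1,1,0,0,0,2

  pos 0: y in {0,2}, choose 0; start
  pos 1: y in {0,2}, choose 0; 0->0 ok
  pos 2: y in {0,2}, choose 0; 0->0 ok
  pos 3: y in {0,2}, choose 2; 0->2 ok
  pos 4: x in {1}, choose 1; 2->1 ok
  pos 5: x in {1}, choose 1; 1->1 ok
  pos 6: x in {1}, choose 1; 1->1 ok
  pos 7: x in {1}, choose 1; 1->1 ok
  pos 8: x in {1}, choose 1; 1->1 ok
  pos 9: x in {1}, choose 1; 1->1 ok
  pos 10: y in {0,2}, choose 0; 1->0 ok
  pos 11: y in {0,2}, choose 0; 0->0 ok
  pos 12: y in {0,2}, choose 0; 0->0 ok
  pos 13: y in {0,2}, choose 2; 0->2 ok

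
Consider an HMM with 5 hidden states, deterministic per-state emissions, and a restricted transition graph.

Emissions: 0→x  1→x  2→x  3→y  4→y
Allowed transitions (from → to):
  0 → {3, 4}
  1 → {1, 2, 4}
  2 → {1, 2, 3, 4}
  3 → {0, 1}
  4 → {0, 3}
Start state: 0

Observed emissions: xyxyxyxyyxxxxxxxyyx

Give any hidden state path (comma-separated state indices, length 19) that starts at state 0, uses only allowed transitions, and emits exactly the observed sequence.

  pos 0: x in {0,1,2}, choose 0; start
  pos 1: y in {3,4}, choose 3; 0->3 ok
  pos 2: x in {0,1,2}, choose 0; 3->0 ok
  pos 3: y in {3,4}, choose 4; 0->4 ok
  pos 4: x in {0,1,2}, choose 0; 4->0 ok
  pos 5: y in {3,4}, choose 3; 0->3 ok
  pos 6: x in {0,1,2}, choose 1; 3->1 ok
  pos 7: y in {3,4}, choose 4; 1->4 ok
  pos 8: y in {3,4}, choose 3; 4->3 ok
  pos 9: x in {0,1,2}, choose 1; 3->1 ok
  pos 10: x in {0,1,2}, choose 1; 1->1 ok
  pos 11: x in {0,1,2}, choose 1; 1->1 ok
  pos 12: x in {0,1,2}, choose 1; 1->1 ok
  pos 13: x in {0,1,2}, choose 1; 1->1 ok
  pos 14: x in {0,1,2}, choose 1; 1->1 ok
  pos 15: x in {0,1,2}, choose 1; 1->1 ok
  pos 16: y in {3,4}, choose 4; 1->4 ok
  pos 17: y in {3,4}, choose 3; 4->3 ok
  pos 18: x in {0,1,2}, choose 0; 3->0 ok

0,3,0,4,0,3,1,4,3,1,1,1,1,1,1,1,4,3,0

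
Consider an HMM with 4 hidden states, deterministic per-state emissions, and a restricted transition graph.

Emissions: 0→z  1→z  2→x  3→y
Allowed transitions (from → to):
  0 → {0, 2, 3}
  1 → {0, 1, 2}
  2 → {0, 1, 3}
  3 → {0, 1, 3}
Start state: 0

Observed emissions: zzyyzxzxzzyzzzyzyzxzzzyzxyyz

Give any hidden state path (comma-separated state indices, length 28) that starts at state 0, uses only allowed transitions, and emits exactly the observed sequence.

  [0] z  {0,1}  => 0  start
  [1] z  {0,1}  => 0  0->0 ok
  [2] y  {3}  => 3  0->3 ok
  [3] y  {3}  => 3  3->3 ok
  [4] z  {0,1}  => 0  3->0 ok
  [5] x  {2}  => 2  0->2 ok
  [6] z  {0,1}  => 0  2->0 ok
  [7] x  {2}  => 2  0->2 ok
  [8] z  {0,1}  => 1  2->1 ok
  [9] z  {0,1}  => 0  1->0 ok
  [10] y  {3}  => 3  0->3 ok
  [11] z  {0,1}  => 1  3->1 ok
  [12] z  {0,1}  => 1  1->1 ok
  [13] z  {0,1}  => 0  1->0 ok
  [14] y  {3}  => 3  0->3 ok
  [15] z  {0,1}  => 0  3->0 ok
  [16] y  {3}  => 3  0->3 ok
  [17] z  {0,1}  => 1  3->1 ok
  [18] x  {2}  => 2  1->2 ok
  [19] z  {0,1}  => 1  2->1 ok
  [20] z  {0,1}  => 0  1->0 ok
  [21] z  {0,1}  => 0  0->0 ok
  [22] y  {3}  => 3  0->3 ok
  [23] z  {0,1}  => 1  3->1 ok
  [24] x  {2}  => 2  1->2 ok
  [25] y  {3}  => 3  2->3 ok
  [26] y  {3}  => 3  3->3 ok
  [27] z  {0,1}  => 0  3->0 ok

0,0,3,3,0,2,0,2,1,0,3,1,1,0,3,0,3,1,2,1,0,0,3,1,2,3,3,0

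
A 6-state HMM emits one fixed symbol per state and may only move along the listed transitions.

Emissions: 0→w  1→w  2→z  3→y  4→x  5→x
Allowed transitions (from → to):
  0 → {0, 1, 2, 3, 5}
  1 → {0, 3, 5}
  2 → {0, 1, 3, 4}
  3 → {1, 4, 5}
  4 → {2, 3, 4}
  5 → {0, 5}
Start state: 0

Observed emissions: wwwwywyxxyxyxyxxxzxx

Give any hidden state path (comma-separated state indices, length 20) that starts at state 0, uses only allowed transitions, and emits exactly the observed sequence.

0,1,0,1,3,1,3,4,4,3,4,3,4,3,4,4,4,2,4,4

  [0] w  {0,1}  => 0  start
  [1] w  {0,1}  => 1  0->1 ok
  [2] w  {0,1}  => 0  1->0 ok
  [3] w  {0,1}  => 1  0->1 ok
  [4] y  {3}  => 3  1->3 ok
  [5] w  {0,1}  => 1  3->1 ok
  [6] y  {3}  => 3  1->3 ok
  [7] x  {4,5}  => 4  3->4 ok
  [8] x  {4,5}  => 4  4->4 ok
  [9] y  {3}  => 3  4->3 ok
  [10] x  {4,5}  => 4  3->4 ok
  [11] y  {3}  => 3  4->3 ok
  [12] x  {4,5}  => 4  3->4 ok
  [13] y  {3}  => 3  4->3 ok
  [14] x  {4,5}  => 4  3->4 ok
  [15] x  {4,5}  => 4  4->4 ok
  [16] x  {4,5}  => 4  4->4 ok
  [17] z  {2}  => 2  4->2 ok
  [18] x  {4,5}  => 4  2->4 ok
  [19] x  {4,5}  => 4  4->4 ok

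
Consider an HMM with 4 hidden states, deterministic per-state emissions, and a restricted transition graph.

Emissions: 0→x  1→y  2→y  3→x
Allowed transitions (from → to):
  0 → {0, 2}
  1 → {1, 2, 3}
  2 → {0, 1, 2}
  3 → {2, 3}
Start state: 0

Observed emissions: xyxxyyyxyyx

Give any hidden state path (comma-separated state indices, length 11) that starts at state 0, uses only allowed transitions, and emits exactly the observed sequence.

  t0 'x' -> {0,3}, take 0 (start)
  t1 'y' -> {1,2}, take 2 (0->2 ok)
  t2 'x' -> {0,3}, take 0 (2->0 ok)
  t3 'x' -> {0,3}, take 0 (0->0 ok)
  t4 'y' -> {1,2}, take 2 (0->2 ok)
  t5 'y' -> {1,2}, take 1 (2->1 ok)
  t6 'y' -> {1,2}, take 1 (1->1 ok)
  t7 'x' -> {0,3}, take 3 (1->3 ok)
  t8 'y' -> {1,2}, take 2 (3->2 ok)
  t9 'y' -> {1,2}, take 2 (2->2 ok)
  t10 'x' -> {0,3}, take 0 (2->0 ok)

0,2,0,0,2,1,1,3,2,2,0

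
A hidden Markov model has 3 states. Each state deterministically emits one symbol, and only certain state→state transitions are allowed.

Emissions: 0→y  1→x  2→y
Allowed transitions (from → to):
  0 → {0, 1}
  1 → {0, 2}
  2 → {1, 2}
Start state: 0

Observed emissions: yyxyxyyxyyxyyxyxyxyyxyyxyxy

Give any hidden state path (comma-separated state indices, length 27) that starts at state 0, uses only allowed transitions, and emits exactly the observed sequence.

0,0,1,2,1,0,0,1,0,0,1,0,0,1,2,1,2,1,0,0,1,2,2,1,0,1,0

  t0 'y' -> {0,2}, take 0 (start)
  t1 'y' -> {0,2}, take 0 (0->0 ok)
  t2 'x' -> {1}, take 1 (0->1 ok)
  t3 'y' -> {0,2}, take 2 (1->2 ok)
  t4 'x' -> {1}, take 1 (2->1 ok)
  t5 'y' -> {0,2}, take 0 (1->0 ok)
  t6 'y' -> {0,2}, take 0 (0->0 ok)
  t7 'x' -> {1}, take 1 (0->1 ok)
  t8 'y' -> {0,2}, take 0 (1->0 ok)
  t9 'y' -> {0,2}, take 0 (0->0 ok)
  t10 'x' -> {1}, take 1 (0->1 ok)
  t11 'y' -> {0,2}, take 0 (1->0 ok)
  t12 'y' -> {0,2}, take 0 (0->0 ok)
  t13 'x' -> {1}, take 1 (0->1 ok)
  t14 'y' -> {0,2}, take 2 (1->2 ok)
  t15 'x' -> {1}, take 1 (2->1 ok)
  t16 'y' -> {0,2}, take 2 (1->2 ok)
  t17 'x' -> {1}, take 1 (2->1 ok)
  t18 'y' -> {0,2}, take 0 (1->0 ok)
  t19 'y' -> {0,2}, take 0 (0->0 ok)
  t20 'x' -> {1}, take 1 (0->1 ok)
  t21 'y' -> {0,2}, take 2 (1->2 ok)
  t22 'y' -> {0,2}, take 2 (2->2 ok)
  t23 'x' -> {1}, take 1 (2->1 ok)
  t24 'y' -> {0,2}, take 0 (1->0 ok)
  t25 'x' -> {1}, take 1 (0->1 ok)
  t26 'y' -> {0,2}, take 0 (1->0 ok)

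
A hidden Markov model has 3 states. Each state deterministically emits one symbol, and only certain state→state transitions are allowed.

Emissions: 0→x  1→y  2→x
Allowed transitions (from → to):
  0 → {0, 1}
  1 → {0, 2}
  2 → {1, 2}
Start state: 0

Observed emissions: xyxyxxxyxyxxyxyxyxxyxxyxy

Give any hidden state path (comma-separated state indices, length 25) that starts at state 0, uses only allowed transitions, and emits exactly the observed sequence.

  pos 0: x in {0,2}, choose 0; start
  pos 1: y in {1}, choose 1; 0->1 ok
  pos 2: x in {0,2}, choose 0; 1->0 ok
  pos 3: y in {1}, choose 1; 0->1 ok
  pos 4: x in {0,2}, choose 2; 1->2 ok
  pos 5: x in {0,2}, choose 2; 2->2 ok
  pos 6: x in {0,2}, choose 2; 2->2 ok
  pos 7: y in {1}, choose 1; 2->1 ok
  pos 8: x in {0,2}, choose 2; 1->2 ok
  pos 9: y in {1}, choose 1; 2->1 ok
  pos 10: x in {0,2}, choose 0; 1->0 ok
  pos 11: x in {0,2}, choose 0; 0->0 ok
  pos 12: y in {1}, choose 1; 0->1 ok
  pos 13: x in {0,2}, choose 0; 1->0 ok
  pos 14: y in {1}, choose 1; 0->1 ok
  pos 15: x in {0,2}, choose 0; 1->0 ok
  pos 16: y in {1}, choose 1; 0->1 ok
  pos 17: x in {0,2}, choose 2; 1->2 ok
  pos 18: x in {0,2}, choose 2; 2->2 ok
  pos 19: y in {1}, choose 1; 2->1 ok
  pos 20: x in {0,2}, choose 2; 1->2 ok
  pos 21: x in {0,2}, choose 2; 2->2 ok
  pos 22: y in {1}, choose 1; 2->1 ok
  pos 23: x in {0,2}, choose 0; 1->0 ok
  pos 24: y in {1}, choose 1; 0->1 ok

0,1,0,1,2,2,2,1,2,1,0,0,1,0,1,0,1,2,2,1,2,2,1,0,1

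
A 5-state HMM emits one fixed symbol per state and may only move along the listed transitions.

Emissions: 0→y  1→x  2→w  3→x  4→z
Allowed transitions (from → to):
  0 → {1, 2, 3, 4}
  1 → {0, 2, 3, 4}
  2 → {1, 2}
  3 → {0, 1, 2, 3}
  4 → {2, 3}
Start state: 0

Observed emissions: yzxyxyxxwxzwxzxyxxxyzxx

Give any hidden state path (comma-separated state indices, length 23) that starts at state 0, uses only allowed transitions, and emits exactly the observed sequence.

0,4,3,0,3,0,3,1,2,1,4,2,1,4,3,0,3,3,3,0,4,3,3

  [0] y  {0}  => 0  start
  [1] z  {4}  => 4  0->4 ok
  [2] x  {1,3}  => 3  4->3 ok
  [3] y  {0}  => 0  3->0 ok
  [4] x  {1,3}  => 3  0->3 ok
  [5] y  {0}  => 0  3->0 ok
  [6] x  {1,3}  => 3  0->3 ok
  [7] x  {1,3}  => 1  3->1 ok
  [8] w  {2}  => 2  1->2 ok
  [9] x  {1,3}  => 1  2->1 ok
  [10] z  {4}  => 4  1->4 ok
  [11] w  {2}  => 2  4->2 ok
  [12] x  {1,3}  => 1  2->1 ok
  [13] z  {4}  => 4  1->4 ok
  [14] x  {1,3}  => 3  4->3 ok
  [15] y  {0}  => 0  3->0 ok
  [16] x  {1,3}  => 3  0->3 ok
  [17] x  {1,3}  => 3  3->3 ok
  [18] x  {1,3}  => 3  3->3 ok
  [19] y  {0}  => 0  3->0 ok
  [20] z  {4}  => 4  0->4 ok
  [21] x  {1,3}  => 3  4->3 ok
  [22] x  {1,3}  => 3  3->3 ok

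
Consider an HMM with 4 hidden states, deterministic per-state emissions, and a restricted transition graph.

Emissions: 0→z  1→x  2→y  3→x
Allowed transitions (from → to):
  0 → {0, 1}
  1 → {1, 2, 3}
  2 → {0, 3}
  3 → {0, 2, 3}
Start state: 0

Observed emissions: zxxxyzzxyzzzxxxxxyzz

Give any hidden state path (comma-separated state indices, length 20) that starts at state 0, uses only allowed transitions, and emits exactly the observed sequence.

  pos 0: z in {0}, choose 0; start
  pos 1: x in {1,3}, choose 1; 0->1 ok
  pos 2: x in {1,3}, choose 1; 1->1 ok
  pos 3: x in {1,3}, choose 1; 1->1 ok
  pos 4: y in {2}, choose 2; 1->2 ok
  pos 5: z in {0}, choose 0; 2->0 ok
  pos 6: z in {0}, choose 0; 0->0 ok
  pos 7: x in {1,3}, choose 1; 0->1 ok
  pos 8: y in {2}, choose 2; 1->2 ok
  pos 9: z in {0}, choose 0; 2->0 ok
  pos 10: z in {0}, choose 0; 0->0 ok
  pos 11: z in {0}, choose 0; 0->0 ok
  pos 12: x in {1,3}, choose 1; 0->1 ok
  pos 13: x in {1,3}, choose 1; 1->1 ok
  pos 14: x in {1,3}, choose 1; 1->1 ok
  pos 15: x in {1,3}, choose 1; 1->1 ok
  pos 16: x in {1,3}, choose 1; 1->1 ok
  pos 17: y in {2}, choose 2; 1->2 ok
  pos 18: z in {0}, choose 0; 2->0 ok
  pos 19: z in {0}, choose 0; 0->0 ok

0,1,1,1,2,0,0,1,2,0,0,0,1,1,1,1,1,2,0,0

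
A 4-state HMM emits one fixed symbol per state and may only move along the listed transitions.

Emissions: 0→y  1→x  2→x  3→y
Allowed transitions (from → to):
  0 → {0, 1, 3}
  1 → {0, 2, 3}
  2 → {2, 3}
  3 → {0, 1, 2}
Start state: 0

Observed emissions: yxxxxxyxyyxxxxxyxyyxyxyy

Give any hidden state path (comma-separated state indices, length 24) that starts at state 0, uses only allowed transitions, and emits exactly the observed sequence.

0,1,2,2,2,2,3,1,0,0,1,2,2,2,2,3,1,3,0,1,0,1,0,0

  t0 'y' -> {0,3}, take 0 (start)
  t1 'x' -> {1,2}, take 1 (0->1 ok)
  t2 'x' -> {1,2}, take 2 (1->2 ok)
  t3 'x' -> {1,2}, take 2 (2->2 ok)
  t4 'x' -> {1,2}, take 2 (2->2 ok)
  t5 'x' -> {1,2}, take 2 (2->2 ok)
  t6 'y' -> {0,3}, take 3 (2->3 ok)
  t7 'x' -> {1,2}, take 1 (3->1 ok)
  t8 'y' -> {0,3}, take 0 (1->0 ok)
  t9 'y' -> {0,3}, take 0 (0->0 ok)
  t10 'x' -> {1,2}, take 1 (0->1 ok)
  t11 'x' -> {1,2}, take 2 (1->2 ok)
  t12 'x' -> {1,2}, take 2 (2->2 ok)
  t13 'x' -> {1,2}, take 2 (2->2 ok)
  t14 'x' -> {1,2}, take 2 (2->2 ok)
  t15 'y' -> {0,3}, take 3 (2->3 ok)
  t16 'x' -> {1,2}, take 1 (3->1 ok)
  t17 'y' -> {0,3}, take 3 (1->3 ok)
  t18 'y' -> {0,3}, take 0 (3->0 ok)
  t19 'x' -> {1,2}, take 1 (0->1 ok)
  t20 'y' -> {0,3}, take 0 (1->0 ok)
  t21 'x' -> {1,2}, take 1 (0->1 ok)
  t22 'y' -> {0,3}, take 0 (1->0 ok)
  t23 'y' -> {0,3}, take 0 (0->0 ok)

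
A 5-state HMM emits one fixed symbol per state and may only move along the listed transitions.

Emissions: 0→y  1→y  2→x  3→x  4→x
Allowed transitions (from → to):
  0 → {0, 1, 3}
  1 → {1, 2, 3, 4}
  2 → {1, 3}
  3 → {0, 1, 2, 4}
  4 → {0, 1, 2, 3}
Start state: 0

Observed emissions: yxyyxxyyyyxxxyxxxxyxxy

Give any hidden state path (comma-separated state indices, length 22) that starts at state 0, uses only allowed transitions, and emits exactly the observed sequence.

0,3,1,1,4,2,1,1,1,1,2,3,2,1,2,3,4,2,1,4,3,1

  0: obs=y cand={0,1} pick 0 [start]
  1: obs=x cand={2,3,4} pick 3 [0->3 ok]
  2: obs=y cand={0,1} pick 1 [3->1 ok]
  3: obs=y cand={0,1} pick 1 [1->1 ok]
  4: obs=x cand={2,3,4} pick 4 [1->4 ok]
  5: obs=x cand={2,3,4} pick 2 [4->2 ok]
  6: obs=y cand={0,1} pick 1 [2->1 ok]
  7: obs=y cand={0,1} pick 1 [1->1 ok]
  8: obs=y cand={0,1} pick 1 [1->1 ok]
  9: obs=y cand={0,1} pick 1 [1->1 ok]
  10: obs=x cand={2,3,4} pick 2 [1->2 ok]
  11: obs=x cand={2,3,4} pick 3 [2->3 ok]
  12: obs=x cand={2,3,4} pick 2 [3->2 ok]
  13: obs=y cand={0,1} pick 1 [2->1 ok]
  14: obs=x cand={2,3,4} pick 2 [1->2 ok]
  15: obs=x cand={2,3,4} pick 3 [2->3 ok]
  16: obs=x cand={2,3,4} pick 4 [3->4 ok]
  17: obs=x cand={2,3,4} pick 2 [4->2 ok]
  18: obs=y cand={0,1} pick 1 [2->1 ok]
  19: obs=x cand={2,3,4} pick 4 [1->4 ok]
  20: obs=x cand={2,3,4} pick 3 [4->3 ok]
  21: obs=y cand={0,1} pick 1 [3->1 ok]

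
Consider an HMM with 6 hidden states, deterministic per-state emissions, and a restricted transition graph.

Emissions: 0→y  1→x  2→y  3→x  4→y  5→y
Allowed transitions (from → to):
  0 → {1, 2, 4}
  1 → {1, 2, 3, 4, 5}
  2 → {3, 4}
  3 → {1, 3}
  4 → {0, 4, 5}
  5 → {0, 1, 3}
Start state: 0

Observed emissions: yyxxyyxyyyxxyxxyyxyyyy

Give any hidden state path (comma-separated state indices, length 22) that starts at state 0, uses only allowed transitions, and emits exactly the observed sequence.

  pos 0: y in {0,2,4,5}, choose 0; start
  pos 1: y in {0,2,4,5}, choose 2; 0->2 ok
  pos 2: x in {1,3}, choose 3; 2->3 ok
  pos 3: x in {1,3}, choose 1; 3->1 ok
  pos 4: y in {0,2,4,5}, choose 4; 1->4 ok
  pos 5: y in {0,2,4,5}, choose 0; 4->0 ok
  pos 6: x in {1,3}, choose 1; 0->1 ok
  pos 7: y in {0,2,4,5}, choose 2; 1->2 ok
  pos 8: y in {0,2,4,5}, choose 4; 2->4 ok
  pos 9: y in {0,2,4,5}, choose 5; 4->5 ok
  pos 10: x in {1,3}, choose 3; 5->3 ok
  pos 11: x in {1,3}, choose 1; 3->1 ok
  pos 12: y in {0,2,4,5}, choose 5; 1->5 ok
  pos 13: x in {1,3}, choose 1; 5->1 ok
  pos 14: x in {1,3}, choose 1; 1->1 ok
  pos 15: y in {0,2,4,5}, choose 4; 1->4 ok
  pos 16: y in {0,2,4,5}, choose 5; 4->5 ok
  pos 17: x in {1,3}, choose 1; 5->1 ok
  pos 18: y in {0,2,4,5}, choose 2; 1->2 ok
  pos 19: y in {0,2,4,5}, choose 4; 2->4 ok
  pos 20: y in {0,2,4,5}, choose 4; 4->4 ok
  pos 21: y in {0,2,4,5}, choose 0; 4->0 ok

0,2,3,1,4,0,1,2,4,5,3,1,5,1,1,4,5,1,2,4,4,0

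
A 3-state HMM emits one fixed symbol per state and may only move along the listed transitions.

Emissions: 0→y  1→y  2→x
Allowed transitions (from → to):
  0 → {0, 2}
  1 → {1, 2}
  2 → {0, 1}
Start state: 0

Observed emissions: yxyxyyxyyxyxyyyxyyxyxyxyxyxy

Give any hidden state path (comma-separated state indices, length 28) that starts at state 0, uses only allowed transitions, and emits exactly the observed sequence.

  0: obs=y cand={0,1} pick 0 [start]
  1: obs=x cand={2} pick 2 [0->2 ok]
  2: obs=y cand={0,1} pick 1 [2->1 ok]
  3: obs=x cand={2} pick 2 [1->2 ok]
  4: obs=y cand={0,1} pick 1 [2->1 ok]
  5: obs=y cand={0,1} pick 1 [1->1 ok]
  6: obs=x cand={2} pick 2 [1->2 ok]
  7: obs=y cand={0,1} pick 1 [2->1 ok]
  8: obs=y cand={0,1} pick 1 [1->1 ok]
  9: obs=x cand={2} pick 2 [1->2 ok]
  10: obs=y cand={0,1} pick 1 [2->1 ok]
  11: obs=x cand={2} pick 2 [1->2 ok]
  12: obs=y cand={0,1} pick 1 [2->1 ok]
  13: obs=y cand={0,1} pick 1 [1->1 ok]
  14: obs=y cand={0,1} pick 1 [1->1 ok]
  15: obs=x cand={2} pick 2 [1->2 ok]
  16: obs=y cand={0,1} pick 0 [2->0 ok]
  17: obs=y cand={0,1} pick 0 [0->0 ok]
  18: obs=x cand={2} pick 2 [0->2 ok]
  19: obs=y cand={0,1} pick 1 [2->1 ok]
  20: obs=x cand={2} pick 2 [1->2 ok]
  21: obs=y cand={0,1} pick 1 [2->1 ok]
  22: obs=x cand={2} pick 2 [1->2 ok]
  23: obs=y cand={0,1} pick 1 [2->1 ok]
  24: obs=x cand={2} pick 2 [1->2 ok]
  25: obs=y cand={0,1} pick 0 [2->0 ok]
  26: obs=x cand={2} pick 2 [0->2 ok]
  27: obs=y cand={0,1} pick 0 [2->0 ok]

0,2,1,2,1,1,2,1,1,2,1,2,1,1,1,2,0,0,2,1,2,1,2,1,2,0,2,0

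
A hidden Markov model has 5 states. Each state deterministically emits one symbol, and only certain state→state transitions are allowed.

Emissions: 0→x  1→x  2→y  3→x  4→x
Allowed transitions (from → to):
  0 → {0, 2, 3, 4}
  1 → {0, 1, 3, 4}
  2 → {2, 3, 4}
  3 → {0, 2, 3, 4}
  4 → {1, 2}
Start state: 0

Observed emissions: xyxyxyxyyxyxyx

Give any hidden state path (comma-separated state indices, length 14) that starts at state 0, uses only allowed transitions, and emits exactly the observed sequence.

  0: obs=x cand={0,1,3,4} pick 0 [start]
  1: obs=y cand={2} pick 2 [0->2 ok]
  2: obs=x cand={0,1,3,4} pick 4 [2->4 ok]
  3: obs=y cand={2} pick 2 [4->2 ok]
  4: obs=x cand={0,1,3,4} pick 4 [2->4 ok]
  5: obs=y cand={2} pick 2 [4->2 ok]
  6: obs=x cand={0,1,3,4} pick 4 [2->4 ok]
  7: obs=y cand={2} pick 2 [4->2 ok]
  8: obs=y cand={2} pick 2 [2->2 ok]
  9: obs=x cand={0,1,3,4} pick 4 [2->4 ok]
  10: obs=y cand={2} pick 2 [4->2 ok]
  11: obs=x cand={0,1,3,4} pick 4 [2->4 ok]
  12: obs=y cand={2} pick 2 [4->2 ok]
  13: obs=x cand={0,1,3,4} pick 4 [2->4 ok]

0,2,4,2,4,2,4,2,2,4,2,4,2,4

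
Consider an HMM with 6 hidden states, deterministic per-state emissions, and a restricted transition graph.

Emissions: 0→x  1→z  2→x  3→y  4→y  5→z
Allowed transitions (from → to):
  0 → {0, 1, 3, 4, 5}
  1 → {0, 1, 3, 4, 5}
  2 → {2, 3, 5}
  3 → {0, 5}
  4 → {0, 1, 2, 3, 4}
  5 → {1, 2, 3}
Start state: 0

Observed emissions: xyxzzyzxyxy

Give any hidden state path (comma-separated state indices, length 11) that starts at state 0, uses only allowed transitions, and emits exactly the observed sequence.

  [0] x  {0,2}  => 0  start
  [1] y  {3,4}  => 3  0->3 ok
  [2] x  {0,2}  => 0  3->0 ok
  [3] z  {1,5}  => 1  0->1 ok
  [4] z  {1,5}  => 1  1->1 ok
  [5] y  {3,4}  => 4  1->4 ok
  [6] z  {1,5}  => 1  4->1 ok
  [7] x  {0,2}  => 0  1->0 ok
  [8] y  {3,4}  => 4  0->4 ok
  [9] x  {0,2}  => 0  4->0 ok
  [10] y  {3,4}  => 4  0->4 ok

0,3,0,1,1,4,1,0,4,0,4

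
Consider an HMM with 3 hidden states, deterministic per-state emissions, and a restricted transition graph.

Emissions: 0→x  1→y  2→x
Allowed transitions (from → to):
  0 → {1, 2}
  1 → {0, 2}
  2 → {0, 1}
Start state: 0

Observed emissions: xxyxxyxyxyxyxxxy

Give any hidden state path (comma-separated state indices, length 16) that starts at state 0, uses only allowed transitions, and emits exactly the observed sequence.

0,2,1,2,0,1,2,1,0,1,2,1,2,0,2,1

  [0] x  {0,2}  => 0  start
  [1] x  {0,2}  => 2  0->2 ok
  [2] y  {1}  => 1  2->1 ok
  [3] x  {0,2}  => 2  1->2 ok
  [4] x  {0,2}  => 0  2->0 ok
  [5] y  {1}  => 1  0->1 ok
  [6] x  {0,2}  => 2  1->2 ok
  [7] y  {1}  => 1  2->1 ok
  [8] x  {0,2}  => 0  1->0 ok
  [9] y  {1}  => 1  0->1 ok
  [10] x  {0,2}  => 2  1->2 ok
  [11] y  {1}  => 1  2->1 ok
  [12] x  {0,2}  => 2  1->2 ok
  [13] x  {0,2}  => 0  2->0 ok
  [14] x  {0,2}  => 2  0->2 ok
  [15] y  {1}  => 1  2->1 ok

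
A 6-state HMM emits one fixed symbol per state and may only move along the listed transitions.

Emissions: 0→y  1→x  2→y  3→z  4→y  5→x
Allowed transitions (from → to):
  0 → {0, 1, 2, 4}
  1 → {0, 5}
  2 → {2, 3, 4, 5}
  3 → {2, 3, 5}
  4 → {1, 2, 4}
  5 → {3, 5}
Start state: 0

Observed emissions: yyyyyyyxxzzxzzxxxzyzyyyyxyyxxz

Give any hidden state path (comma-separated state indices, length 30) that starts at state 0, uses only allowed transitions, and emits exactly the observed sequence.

  [0] y  {0,2,4}  => 0  start
  [1] y  {0,2,4}  => 0  0->0 ok
  [2] y  {0,2,4}  => 2  0->2 ok
  [3] y  {0,2,4}  => 4  2->4 ok
  [4] y  {0,2,4}  => 4  4->4 ok
  [5] y  {0,2,4}  => 2  4->2 ok
  [6] y  {0,2,4}  => 4  2->4 ok
  [7] x  {1,5}  => 1  4->1 ok
  [8] x  {1,5}  => 5  1->5 ok
  [9] z  {3}  => 3  5->3 ok
  [10] z  {3}  => 3  3->3 ok
  [11] x  {1,5}  => 5  3->5 ok
  [12] z  {3}  => 3  5->3 ok
  [13] z  {3}  => 3  3->3 ok
  [14] x  {1,5}  => 5  3->5 ok
  [15] x  {1,5}  => 5  5->5 ok
  [16] x  {1,5}  => 5  5->5 ok
  [17] z  {3}  => 3  5->3 ok
  [18] y  {0,2,4}  => 2  3->2 ok
  [19] z  {3}  => 3  2->3 ok
  [20] y  {0,2,4}  => 2  3->2 ok
  [21] y  {0,2,4}  => 4  2->4 ok
  [22] y  {0,2,4}  => 4  4->4 ok
  [23] y  {0,2,4}  => 4  4->4 ok
  [24] x  {1,5}  => 1  4->1 ok
  [25] y  {0,2,4}  => 0  1->0 ok
  [26] y  {0,2,4}  => 0  0->0 ok
  [27] x  {1,5}  => 1  0->1 ok
  [28] x  {1,5}  => 5  1->5 ok
  [29] z  {3}  => 3  5->3 ok

0,0,2,4,4,2,4,1,5,3,3,5,3,3,5,5,5,3,2,3,2,4,4,4,1,0,0,1,5,3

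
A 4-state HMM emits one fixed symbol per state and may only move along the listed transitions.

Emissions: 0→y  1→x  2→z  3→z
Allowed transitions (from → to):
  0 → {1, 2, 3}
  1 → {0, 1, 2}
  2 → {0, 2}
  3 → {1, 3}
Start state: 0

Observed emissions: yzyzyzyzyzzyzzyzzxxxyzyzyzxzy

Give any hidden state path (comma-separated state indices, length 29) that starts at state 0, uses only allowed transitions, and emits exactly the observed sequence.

  pos 0: y in {0}, choose 0; start
  pos 1: z in {2,3}, choose 2; 0->2 ok
  pos 2: y in {0}, choose 0; 2->0 ok
  pos 3: z in {2,3}, choose 2; 0->2 ok
  pos 4: y in {0}, choose 0; 2->0 ok
  pos 5: z in {2,3}, choose 2; 0->2 ok
  pos 6: y in {0}, choose 0; 2->0 ok
  pos 7: z in {2,3}, choose 2; 0->2 ok
  pos 8: y in {0}, choose 0; 2->0 ok
  pos 9: z in {2,3}, choose 2; 0->2 ok
  pos 10: z in {2,3}, choose 2; 2->2 ok
  pos 11: y in {0}, choose 0; 2->0 ok
  pos 12: z in {2,3}, choose 2; 0->2 ok
  pos 13: z in {2,3}, choose 2; 2->2 ok
  pos 14: y in {0}, choose 0; 2->0 ok
  pos 15: z in {2,3}, choose 3; 0->3 ok
  pos 16: z in {2,3}, choose 3; 3->3 ok
  pos 17: x in {1}, choose 1; 3->1 ok
  pos 18: x in {1}, choose 1; 1->1 ok
  pos 19: x in {1}, choose 1; 1->1 ok
  pos 20: y in {0}, choose 0; 1->0 ok
  pos 21: z in {2,3}, choose 2; 0->2 ok
  pos 22: y in {0}, choose 0; 2->0 ok
  pos 23: z in {2,3}, choose 2; 0->2 ok
  pos 24: y in {0}, choose 0; 2->0 ok
  pos 25: z in {2,3}, choose 3; 0->3 ok
  pos 26: x in {1}, choose 1; 3->1 ok
  pos 27: z in {2,3}, choose 2; 1->2 ok
  pos 28: y in {0}, choose 0; 2->0 ok

0,2,0,2,0,2,0,2,0,2,2,0,2,2,0,3,3,1,1,1,0,2,0,2,0,3,1,2,0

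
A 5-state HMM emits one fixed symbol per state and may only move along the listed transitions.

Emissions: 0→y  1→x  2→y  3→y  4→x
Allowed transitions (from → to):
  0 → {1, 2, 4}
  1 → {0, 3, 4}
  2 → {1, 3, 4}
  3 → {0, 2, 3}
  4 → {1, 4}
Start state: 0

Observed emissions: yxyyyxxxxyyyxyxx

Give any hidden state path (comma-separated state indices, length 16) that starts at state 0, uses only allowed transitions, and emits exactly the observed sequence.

0,1,3,0,2,4,4,4,1,3,0,2,1,0,4,1

  0: obs=y cand={0,2,3} pick 0 [start]
  1: obs=x cand={1,4} pick 1 [0->1 ok]
  2: obs=y cand={0,2,3} pick 3 [1->3 ok]
  3: obs=y cand={0,2,3} pick 0 [3->0 ok]
  4: obs=y cand={0,2,3} pick 2 [0->2 ok]
  5: obs=x cand={1,4} pick 4 [2->4 ok]
  6: obs=x cand={1,4} pick 4 [4->4 ok]
  7: obs=x cand={1,4} pick 4 [4->4 ok]
  8: obs=x cand={1,4} pick 1 [4->1 ok]
  9: obs=y cand={0,2,3} pick 3 [1->3 ok]
  10: obs=y cand={0,2,3} pick 0 [3->0 ok]
  11: obs=y cand={0,2,3} pick 2 [0->2 ok]
  12: obs=x cand={1,4} pick 1 [2->1 ok]
  13: obs=y cand={0,2,3} pick 0 [1->0 ok]
  14: obs=x cand={1,4} pick 4 [0->4 ok]
  15: obs=x cand={1,4} pick 1 [4->1 ok]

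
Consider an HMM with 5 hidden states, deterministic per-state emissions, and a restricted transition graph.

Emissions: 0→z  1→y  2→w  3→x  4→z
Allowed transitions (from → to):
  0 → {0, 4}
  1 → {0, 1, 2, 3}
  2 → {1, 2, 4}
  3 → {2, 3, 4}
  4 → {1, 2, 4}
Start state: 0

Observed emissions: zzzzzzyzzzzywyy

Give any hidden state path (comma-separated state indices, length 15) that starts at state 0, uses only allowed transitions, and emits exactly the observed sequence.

  t0 'z' -> {0,4}, take 0 (start)
  t1 'z' -> {0,4}, take 0 (0->0 ok)
  t2 'z' -> {0,4}, take 0 (0->0 ok)
  t3 'z' -> {0,4}, take 4 (0->4 ok)
  t4 'z' -> {0,4}, take 4 (4->4 ok)
  t5 'z' -> {0,4}, take 4 (4->4 ok)
  t6 'y' -> {1}, take 1 (4->1 ok)
  t7 'z' -> {0,4}, take 0 (1->0 ok)
  t8 'z' -> {0,4}, take 0 (0->0 ok)
  t9 'z' -> {0,4}, take 0 (0->0 ok)
  t10 'z' -> {0,4}, take 4 (0->4 ok)
  t11 'y' -> {1}, take 1 (4->1 ok)
  t12 'w' -> {2}, take 2 (1->2 ok)
  t13 'y' -> {1}, take 1 (2->1 ok)
  t14 'y' -> {1}, take 1 (1->1 ok)

0,0,0,4,4,4,1,0,0,0,4,1,2,1,1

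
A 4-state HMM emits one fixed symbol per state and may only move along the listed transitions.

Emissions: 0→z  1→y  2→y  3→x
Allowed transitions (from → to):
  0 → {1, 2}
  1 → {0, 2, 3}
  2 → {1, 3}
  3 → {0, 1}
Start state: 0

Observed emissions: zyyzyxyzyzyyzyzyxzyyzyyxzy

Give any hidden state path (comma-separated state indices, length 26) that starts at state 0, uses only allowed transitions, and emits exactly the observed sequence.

  [0] z  {0}  => 0  start
  [1] y  {1,2}  => 2  0->2 ok
  [2] y  {1,2}  => 1  2->1 ok
  [3] z  {0}  => 0  1->0 ok
  [4] y  {1,2}  => 2  0->2 ok
  [5] x  {3}  => 3  2->3 ok
  [6] y  {1,2}  => 1  3->1 ok
  [7] z  {0}  => 0  1->0 ok
  [8] y  {1,2}  => 1  0->1 ok
  [9] z  {0}  => 0  1->0 ok
  [10] y  {1,2}  => 2  0->2 ok
  [11] y  {1,2}  => 1  2->1 ok
  [12] z  {0}  => 0  1->0 ok
  [13] y  {1,2}  => 1  0->1 ok
  [14] z  {0}  => 0  1->0 ok
  [15] y  {1,2}  => 1  0->1 ok
  [16] x  {3}  => 3  1->3 ok
  [17] z  {0}  => 0  3->0 ok
  [18] y  {1,2}  => 2  0->2 ok
  [19] y  {1,2}  => 1  2->1 ok
  [20] z  {0}  => 0  1->0 ok
  [21] y  {1,2}  => 1  0->1 ok
  [22] y  {1,2}  => 2  1->2 ok
  [23] x  {3}  => 3  2->3 ok
  [24] z  {0}  => 0  3->0 ok
  [25] y  {1,2}  => 1  0->1 ok

0,2,1,0,2,3,1,0,1,0,2,1,0,1,0,1,3,0,2,1,0,1,2,3,0,1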